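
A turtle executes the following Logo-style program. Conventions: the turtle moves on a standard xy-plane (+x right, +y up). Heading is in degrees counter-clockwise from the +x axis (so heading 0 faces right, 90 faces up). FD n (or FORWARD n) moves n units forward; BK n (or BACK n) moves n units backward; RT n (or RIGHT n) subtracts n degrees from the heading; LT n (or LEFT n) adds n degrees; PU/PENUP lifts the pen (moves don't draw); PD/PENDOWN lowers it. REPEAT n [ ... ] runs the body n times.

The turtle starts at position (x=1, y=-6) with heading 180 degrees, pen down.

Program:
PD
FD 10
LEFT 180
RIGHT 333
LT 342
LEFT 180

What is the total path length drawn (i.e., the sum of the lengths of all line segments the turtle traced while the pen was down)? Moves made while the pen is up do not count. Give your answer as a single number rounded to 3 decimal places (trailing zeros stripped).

Answer: 10

Derivation:
Executing turtle program step by step:
Start: pos=(1,-6), heading=180, pen down
PD: pen down
FD 10: (1,-6) -> (-9,-6) [heading=180, draw]
LT 180: heading 180 -> 0
RT 333: heading 0 -> 27
LT 342: heading 27 -> 9
LT 180: heading 9 -> 189
Final: pos=(-9,-6), heading=189, 1 segment(s) drawn

Segment lengths:
  seg 1: (1,-6) -> (-9,-6), length = 10
Total = 10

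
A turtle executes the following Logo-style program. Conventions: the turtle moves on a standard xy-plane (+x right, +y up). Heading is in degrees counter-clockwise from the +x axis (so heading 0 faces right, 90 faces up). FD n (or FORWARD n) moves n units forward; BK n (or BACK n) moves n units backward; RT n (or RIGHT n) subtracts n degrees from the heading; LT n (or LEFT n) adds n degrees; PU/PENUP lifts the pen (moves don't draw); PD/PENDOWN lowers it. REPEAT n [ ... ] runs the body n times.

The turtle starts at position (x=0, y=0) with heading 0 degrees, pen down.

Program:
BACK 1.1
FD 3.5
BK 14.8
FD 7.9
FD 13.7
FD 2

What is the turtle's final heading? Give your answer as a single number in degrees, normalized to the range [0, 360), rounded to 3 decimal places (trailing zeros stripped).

Executing turtle program step by step:
Start: pos=(0,0), heading=0, pen down
BK 1.1: (0,0) -> (-1.1,0) [heading=0, draw]
FD 3.5: (-1.1,0) -> (2.4,0) [heading=0, draw]
BK 14.8: (2.4,0) -> (-12.4,0) [heading=0, draw]
FD 7.9: (-12.4,0) -> (-4.5,0) [heading=0, draw]
FD 13.7: (-4.5,0) -> (9.2,0) [heading=0, draw]
FD 2: (9.2,0) -> (11.2,0) [heading=0, draw]
Final: pos=(11.2,0), heading=0, 6 segment(s) drawn

Answer: 0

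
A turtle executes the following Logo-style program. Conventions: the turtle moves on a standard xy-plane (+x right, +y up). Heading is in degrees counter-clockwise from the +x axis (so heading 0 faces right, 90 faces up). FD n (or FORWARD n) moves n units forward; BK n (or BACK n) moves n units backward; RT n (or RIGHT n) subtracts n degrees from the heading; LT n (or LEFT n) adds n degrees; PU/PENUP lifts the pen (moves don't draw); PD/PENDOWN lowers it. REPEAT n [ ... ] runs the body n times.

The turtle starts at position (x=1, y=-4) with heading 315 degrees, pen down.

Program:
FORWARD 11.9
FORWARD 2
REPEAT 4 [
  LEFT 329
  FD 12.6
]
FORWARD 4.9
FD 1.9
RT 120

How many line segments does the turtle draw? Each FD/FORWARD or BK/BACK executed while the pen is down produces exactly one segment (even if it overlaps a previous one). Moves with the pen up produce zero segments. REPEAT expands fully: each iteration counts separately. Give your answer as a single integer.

Answer: 8

Derivation:
Executing turtle program step by step:
Start: pos=(1,-4), heading=315, pen down
FD 11.9: (1,-4) -> (9.415,-12.415) [heading=315, draw]
FD 2: (9.415,-12.415) -> (10.829,-13.829) [heading=315, draw]
REPEAT 4 [
  -- iteration 1/4 --
  LT 329: heading 315 -> 284
  FD 12.6: (10.829,-13.829) -> (13.877,-26.055) [heading=284, draw]
  -- iteration 2/4 --
  LT 329: heading 284 -> 253
  FD 12.6: (13.877,-26.055) -> (10.193,-38.104) [heading=253, draw]
  -- iteration 3/4 --
  LT 329: heading 253 -> 222
  FD 12.6: (10.193,-38.104) -> (0.829,-46.535) [heading=222, draw]
  -- iteration 4/4 --
  LT 329: heading 222 -> 191
  FD 12.6: (0.829,-46.535) -> (-11.539,-48.939) [heading=191, draw]
]
FD 4.9: (-11.539,-48.939) -> (-16.349,-49.874) [heading=191, draw]
FD 1.9: (-16.349,-49.874) -> (-18.214,-50.237) [heading=191, draw]
RT 120: heading 191 -> 71
Final: pos=(-18.214,-50.237), heading=71, 8 segment(s) drawn
Segments drawn: 8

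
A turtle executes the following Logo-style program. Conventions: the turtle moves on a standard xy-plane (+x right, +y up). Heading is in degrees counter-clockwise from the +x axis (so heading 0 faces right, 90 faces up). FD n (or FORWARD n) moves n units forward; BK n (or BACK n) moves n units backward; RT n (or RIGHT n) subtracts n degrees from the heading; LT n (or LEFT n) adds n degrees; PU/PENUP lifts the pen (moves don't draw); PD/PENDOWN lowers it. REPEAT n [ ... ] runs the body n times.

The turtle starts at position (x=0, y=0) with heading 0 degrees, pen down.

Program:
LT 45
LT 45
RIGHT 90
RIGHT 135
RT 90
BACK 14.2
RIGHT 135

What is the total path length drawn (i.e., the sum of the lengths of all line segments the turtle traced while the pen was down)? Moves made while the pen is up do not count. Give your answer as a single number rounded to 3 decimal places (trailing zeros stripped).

Answer: 14.2

Derivation:
Executing turtle program step by step:
Start: pos=(0,0), heading=0, pen down
LT 45: heading 0 -> 45
LT 45: heading 45 -> 90
RT 90: heading 90 -> 0
RT 135: heading 0 -> 225
RT 90: heading 225 -> 135
BK 14.2: (0,0) -> (10.041,-10.041) [heading=135, draw]
RT 135: heading 135 -> 0
Final: pos=(10.041,-10.041), heading=0, 1 segment(s) drawn

Segment lengths:
  seg 1: (0,0) -> (10.041,-10.041), length = 14.2
Total = 14.2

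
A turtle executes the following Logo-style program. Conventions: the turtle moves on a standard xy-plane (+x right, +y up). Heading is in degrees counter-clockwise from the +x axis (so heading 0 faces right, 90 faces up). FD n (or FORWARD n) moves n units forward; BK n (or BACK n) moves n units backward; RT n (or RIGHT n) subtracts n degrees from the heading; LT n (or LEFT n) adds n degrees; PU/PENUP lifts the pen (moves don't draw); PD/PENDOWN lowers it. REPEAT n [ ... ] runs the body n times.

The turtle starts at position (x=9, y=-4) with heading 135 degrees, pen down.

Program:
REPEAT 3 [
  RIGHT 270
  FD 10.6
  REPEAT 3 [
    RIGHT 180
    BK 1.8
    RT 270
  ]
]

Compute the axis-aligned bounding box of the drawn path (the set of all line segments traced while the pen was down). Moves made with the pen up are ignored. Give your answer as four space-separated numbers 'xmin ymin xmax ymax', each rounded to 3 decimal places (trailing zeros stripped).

Executing turtle program step by step:
Start: pos=(9,-4), heading=135, pen down
REPEAT 3 [
  -- iteration 1/3 --
  RT 270: heading 135 -> 225
  FD 10.6: (9,-4) -> (1.505,-11.495) [heading=225, draw]
  REPEAT 3 [
    -- iteration 1/3 --
    RT 180: heading 225 -> 45
    BK 1.8: (1.505,-11.495) -> (0.232,-12.768) [heading=45, draw]
    RT 270: heading 45 -> 135
    -- iteration 2/3 --
    RT 180: heading 135 -> 315
    BK 1.8: (0.232,-12.768) -> (-1.041,-11.495) [heading=315, draw]
    RT 270: heading 315 -> 45
    -- iteration 3/3 --
    RT 180: heading 45 -> 225
    BK 1.8: (-1.041,-11.495) -> (0.232,-10.223) [heading=225, draw]
    RT 270: heading 225 -> 315
  ]
  -- iteration 2/3 --
  RT 270: heading 315 -> 45
  FD 10.6: (0.232,-10.223) -> (7.727,-2.727) [heading=45, draw]
  REPEAT 3 [
    -- iteration 1/3 --
    RT 180: heading 45 -> 225
    BK 1.8: (7.727,-2.727) -> (9,-1.454) [heading=225, draw]
    RT 270: heading 225 -> 315
    -- iteration 2/3 --
    RT 180: heading 315 -> 135
    BK 1.8: (9,-1.454) -> (10.273,-2.727) [heading=135, draw]
    RT 270: heading 135 -> 225
    -- iteration 3/3 --
    RT 180: heading 225 -> 45
    BK 1.8: (10.273,-2.727) -> (9,-4) [heading=45, draw]
    RT 270: heading 45 -> 135
  ]
  -- iteration 3/3 --
  RT 270: heading 135 -> 225
  FD 10.6: (9,-4) -> (1.505,-11.495) [heading=225, draw]
  REPEAT 3 [
    -- iteration 1/3 --
    RT 180: heading 225 -> 45
    BK 1.8: (1.505,-11.495) -> (0.232,-12.768) [heading=45, draw]
    RT 270: heading 45 -> 135
    -- iteration 2/3 --
    RT 180: heading 135 -> 315
    BK 1.8: (0.232,-12.768) -> (-1.041,-11.495) [heading=315, draw]
    RT 270: heading 315 -> 45
    -- iteration 3/3 --
    RT 180: heading 45 -> 225
    BK 1.8: (-1.041,-11.495) -> (0.232,-10.223) [heading=225, draw]
    RT 270: heading 225 -> 315
  ]
]
Final: pos=(0.232,-10.223), heading=315, 12 segment(s) drawn

Segment endpoints: x in {-1.041, -1.041, 0.232, 0.232, 0.232, 0.232, 1.505, 1.505, 7.727, 9, 9, 10.273}, y in {-12.768, -12.768, -11.495, -11.495, -10.223, -10.223, -4, -4, -2.727, -2.727, -1.454}
xmin=-1.041, ymin=-12.768, xmax=10.273, ymax=-1.454

Answer: -1.041 -12.768 10.273 -1.454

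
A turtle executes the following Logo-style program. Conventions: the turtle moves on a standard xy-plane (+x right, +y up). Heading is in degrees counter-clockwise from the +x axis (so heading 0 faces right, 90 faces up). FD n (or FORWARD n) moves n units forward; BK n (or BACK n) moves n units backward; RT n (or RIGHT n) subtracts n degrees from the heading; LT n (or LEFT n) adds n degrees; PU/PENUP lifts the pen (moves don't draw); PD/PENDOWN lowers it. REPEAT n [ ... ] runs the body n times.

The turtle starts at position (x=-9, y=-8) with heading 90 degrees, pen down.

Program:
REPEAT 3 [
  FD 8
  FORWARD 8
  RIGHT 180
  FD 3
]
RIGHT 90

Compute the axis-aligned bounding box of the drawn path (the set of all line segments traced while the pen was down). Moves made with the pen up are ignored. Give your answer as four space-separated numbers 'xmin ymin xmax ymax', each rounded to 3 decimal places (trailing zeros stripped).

Executing turtle program step by step:
Start: pos=(-9,-8), heading=90, pen down
REPEAT 3 [
  -- iteration 1/3 --
  FD 8: (-9,-8) -> (-9,0) [heading=90, draw]
  FD 8: (-9,0) -> (-9,8) [heading=90, draw]
  RT 180: heading 90 -> 270
  FD 3: (-9,8) -> (-9,5) [heading=270, draw]
  -- iteration 2/3 --
  FD 8: (-9,5) -> (-9,-3) [heading=270, draw]
  FD 8: (-9,-3) -> (-9,-11) [heading=270, draw]
  RT 180: heading 270 -> 90
  FD 3: (-9,-11) -> (-9,-8) [heading=90, draw]
  -- iteration 3/3 --
  FD 8: (-9,-8) -> (-9,0) [heading=90, draw]
  FD 8: (-9,0) -> (-9,8) [heading=90, draw]
  RT 180: heading 90 -> 270
  FD 3: (-9,8) -> (-9,5) [heading=270, draw]
]
RT 90: heading 270 -> 180
Final: pos=(-9,5), heading=180, 9 segment(s) drawn

Segment endpoints: x in {-9, -9, -9}, y in {-11, -8, -3, 0, 5, 8}
xmin=-9, ymin=-11, xmax=-9, ymax=8

Answer: -9 -11 -9 8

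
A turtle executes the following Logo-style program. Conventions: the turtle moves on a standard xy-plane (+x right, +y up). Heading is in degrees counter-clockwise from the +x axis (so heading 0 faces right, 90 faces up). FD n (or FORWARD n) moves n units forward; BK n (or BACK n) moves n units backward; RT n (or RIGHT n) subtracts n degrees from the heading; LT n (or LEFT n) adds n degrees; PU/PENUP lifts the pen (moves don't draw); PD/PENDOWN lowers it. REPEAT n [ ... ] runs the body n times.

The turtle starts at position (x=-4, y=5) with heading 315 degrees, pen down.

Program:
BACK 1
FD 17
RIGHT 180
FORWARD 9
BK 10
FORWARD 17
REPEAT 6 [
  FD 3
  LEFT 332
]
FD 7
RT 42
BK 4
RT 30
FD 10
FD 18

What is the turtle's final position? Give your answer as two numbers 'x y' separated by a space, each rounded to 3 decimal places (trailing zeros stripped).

Executing turtle program step by step:
Start: pos=(-4,5), heading=315, pen down
BK 1: (-4,5) -> (-4.707,5.707) [heading=315, draw]
FD 17: (-4.707,5.707) -> (7.314,-6.314) [heading=315, draw]
RT 180: heading 315 -> 135
FD 9: (7.314,-6.314) -> (0.95,0.05) [heading=135, draw]
BK 10: (0.95,0.05) -> (8.021,-7.021) [heading=135, draw]
FD 17: (8.021,-7.021) -> (-4,5) [heading=135, draw]
REPEAT 6 [
  -- iteration 1/6 --
  FD 3: (-4,5) -> (-6.121,7.121) [heading=135, draw]
  LT 332: heading 135 -> 107
  -- iteration 2/6 --
  FD 3: (-6.121,7.121) -> (-6.998,9.99) [heading=107, draw]
  LT 332: heading 107 -> 79
  -- iteration 3/6 --
  FD 3: (-6.998,9.99) -> (-6.426,12.935) [heading=79, draw]
  LT 332: heading 79 -> 51
  -- iteration 4/6 --
  FD 3: (-6.426,12.935) -> (-4.538,15.267) [heading=51, draw]
  LT 332: heading 51 -> 23
  -- iteration 5/6 --
  FD 3: (-4.538,15.267) -> (-1.777,16.439) [heading=23, draw]
  LT 332: heading 23 -> 355
  -- iteration 6/6 --
  FD 3: (-1.777,16.439) -> (1.212,16.177) [heading=355, draw]
  LT 332: heading 355 -> 327
]
FD 7: (1.212,16.177) -> (7.083,12.365) [heading=327, draw]
RT 42: heading 327 -> 285
BK 4: (7.083,12.365) -> (6.047,16.229) [heading=285, draw]
RT 30: heading 285 -> 255
FD 10: (6.047,16.229) -> (3.459,6.569) [heading=255, draw]
FD 18: (3.459,6.569) -> (-1.199,-10.817) [heading=255, draw]
Final: pos=(-1.199,-10.817), heading=255, 15 segment(s) drawn

Answer: -1.199 -10.817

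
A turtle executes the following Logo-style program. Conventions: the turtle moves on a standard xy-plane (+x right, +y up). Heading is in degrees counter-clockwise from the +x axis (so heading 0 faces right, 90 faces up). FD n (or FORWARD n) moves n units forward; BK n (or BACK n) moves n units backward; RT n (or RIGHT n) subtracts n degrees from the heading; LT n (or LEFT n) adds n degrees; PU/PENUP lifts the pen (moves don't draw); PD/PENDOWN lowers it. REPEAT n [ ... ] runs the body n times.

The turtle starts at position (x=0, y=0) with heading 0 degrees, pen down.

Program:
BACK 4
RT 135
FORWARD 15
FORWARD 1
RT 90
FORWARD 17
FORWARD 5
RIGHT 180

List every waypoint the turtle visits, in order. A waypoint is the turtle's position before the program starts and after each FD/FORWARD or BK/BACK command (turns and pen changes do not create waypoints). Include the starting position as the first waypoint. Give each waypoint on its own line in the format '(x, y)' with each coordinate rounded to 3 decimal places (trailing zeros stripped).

Executing turtle program step by step:
Start: pos=(0,0), heading=0, pen down
BK 4: (0,0) -> (-4,0) [heading=0, draw]
RT 135: heading 0 -> 225
FD 15: (-4,0) -> (-14.607,-10.607) [heading=225, draw]
FD 1: (-14.607,-10.607) -> (-15.314,-11.314) [heading=225, draw]
RT 90: heading 225 -> 135
FD 17: (-15.314,-11.314) -> (-27.335,0.707) [heading=135, draw]
FD 5: (-27.335,0.707) -> (-30.87,4.243) [heading=135, draw]
RT 180: heading 135 -> 315
Final: pos=(-30.87,4.243), heading=315, 5 segment(s) drawn
Waypoints (6 total):
(0, 0)
(-4, 0)
(-14.607, -10.607)
(-15.314, -11.314)
(-27.335, 0.707)
(-30.87, 4.243)

Answer: (0, 0)
(-4, 0)
(-14.607, -10.607)
(-15.314, -11.314)
(-27.335, 0.707)
(-30.87, 4.243)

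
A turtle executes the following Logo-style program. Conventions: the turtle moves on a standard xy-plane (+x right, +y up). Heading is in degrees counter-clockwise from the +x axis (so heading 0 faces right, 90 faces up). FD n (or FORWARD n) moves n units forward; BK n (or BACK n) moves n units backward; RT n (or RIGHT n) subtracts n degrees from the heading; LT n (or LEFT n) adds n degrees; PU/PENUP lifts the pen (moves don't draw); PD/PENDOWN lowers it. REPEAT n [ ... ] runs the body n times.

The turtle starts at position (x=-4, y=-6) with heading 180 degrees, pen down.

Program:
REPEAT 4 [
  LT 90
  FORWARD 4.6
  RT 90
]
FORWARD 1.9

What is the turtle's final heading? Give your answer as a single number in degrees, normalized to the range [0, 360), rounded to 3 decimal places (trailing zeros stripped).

Answer: 180

Derivation:
Executing turtle program step by step:
Start: pos=(-4,-6), heading=180, pen down
REPEAT 4 [
  -- iteration 1/4 --
  LT 90: heading 180 -> 270
  FD 4.6: (-4,-6) -> (-4,-10.6) [heading=270, draw]
  RT 90: heading 270 -> 180
  -- iteration 2/4 --
  LT 90: heading 180 -> 270
  FD 4.6: (-4,-10.6) -> (-4,-15.2) [heading=270, draw]
  RT 90: heading 270 -> 180
  -- iteration 3/4 --
  LT 90: heading 180 -> 270
  FD 4.6: (-4,-15.2) -> (-4,-19.8) [heading=270, draw]
  RT 90: heading 270 -> 180
  -- iteration 4/4 --
  LT 90: heading 180 -> 270
  FD 4.6: (-4,-19.8) -> (-4,-24.4) [heading=270, draw]
  RT 90: heading 270 -> 180
]
FD 1.9: (-4,-24.4) -> (-5.9,-24.4) [heading=180, draw]
Final: pos=(-5.9,-24.4), heading=180, 5 segment(s) drawn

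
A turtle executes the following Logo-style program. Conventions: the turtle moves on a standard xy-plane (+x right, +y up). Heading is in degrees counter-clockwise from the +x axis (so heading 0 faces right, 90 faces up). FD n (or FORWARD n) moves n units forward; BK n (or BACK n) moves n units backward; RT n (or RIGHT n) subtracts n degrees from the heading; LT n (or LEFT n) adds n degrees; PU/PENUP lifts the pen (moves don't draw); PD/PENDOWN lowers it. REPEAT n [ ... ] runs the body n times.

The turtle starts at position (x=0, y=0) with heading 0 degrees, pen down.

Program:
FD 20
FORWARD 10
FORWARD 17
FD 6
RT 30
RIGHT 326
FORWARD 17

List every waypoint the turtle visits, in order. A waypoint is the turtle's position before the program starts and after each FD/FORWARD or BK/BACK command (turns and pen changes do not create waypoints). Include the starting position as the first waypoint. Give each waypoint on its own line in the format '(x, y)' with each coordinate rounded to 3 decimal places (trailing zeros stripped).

Answer: (0, 0)
(20, 0)
(30, 0)
(47, 0)
(53, 0)
(69.959, 1.186)

Derivation:
Executing turtle program step by step:
Start: pos=(0,0), heading=0, pen down
FD 20: (0,0) -> (20,0) [heading=0, draw]
FD 10: (20,0) -> (30,0) [heading=0, draw]
FD 17: (30,0) -> (47,0) [heading=0, draw]
FD 6: (47,0) -> (53,0) [heading=0, draw]
RT 30: heading 0 -> 330
RT 326: heading 330 -> 4
FD 17: (53,0) -> (69.959,1.186) [heading=4, draw]
Final: pos=(69.959,1.186), heading=4, 5 segment(s) drawn
Waypoints (6 total):
(0, 0)
(20, 0)
(30, 0)
(47, 0)
(53, 0)
(69.959, 1.186)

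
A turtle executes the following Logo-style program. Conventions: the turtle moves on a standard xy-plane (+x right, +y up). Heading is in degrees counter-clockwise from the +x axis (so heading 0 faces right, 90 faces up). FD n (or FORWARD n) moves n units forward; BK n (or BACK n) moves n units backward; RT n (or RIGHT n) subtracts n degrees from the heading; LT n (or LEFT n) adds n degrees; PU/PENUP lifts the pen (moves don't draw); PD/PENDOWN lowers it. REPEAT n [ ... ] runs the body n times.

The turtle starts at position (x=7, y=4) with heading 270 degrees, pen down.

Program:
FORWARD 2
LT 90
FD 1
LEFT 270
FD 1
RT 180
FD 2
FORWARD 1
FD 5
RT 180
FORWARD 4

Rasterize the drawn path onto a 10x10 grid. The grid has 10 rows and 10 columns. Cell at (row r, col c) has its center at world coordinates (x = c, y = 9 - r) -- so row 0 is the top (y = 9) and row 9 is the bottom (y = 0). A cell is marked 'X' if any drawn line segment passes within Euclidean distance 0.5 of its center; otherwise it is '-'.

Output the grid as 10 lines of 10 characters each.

Answer: --------X-
--------X-
--------X-
--------X-
--------X-
-------XX-
-------XX-
-------XX-
--------X-
----------

Derivation:
Segment 0: (7,4) -> (7,2)
Segment 1: (7,2) -> (8,2)
Segment 2: (8,2) -> (8,1)
Segment 3: (8,1) -> (8,3)
Segment 4: (8,3) -> (8,4)
Segment 5: (8,4) -> (8,9)
Segment 6: (8,9) -> (8,5)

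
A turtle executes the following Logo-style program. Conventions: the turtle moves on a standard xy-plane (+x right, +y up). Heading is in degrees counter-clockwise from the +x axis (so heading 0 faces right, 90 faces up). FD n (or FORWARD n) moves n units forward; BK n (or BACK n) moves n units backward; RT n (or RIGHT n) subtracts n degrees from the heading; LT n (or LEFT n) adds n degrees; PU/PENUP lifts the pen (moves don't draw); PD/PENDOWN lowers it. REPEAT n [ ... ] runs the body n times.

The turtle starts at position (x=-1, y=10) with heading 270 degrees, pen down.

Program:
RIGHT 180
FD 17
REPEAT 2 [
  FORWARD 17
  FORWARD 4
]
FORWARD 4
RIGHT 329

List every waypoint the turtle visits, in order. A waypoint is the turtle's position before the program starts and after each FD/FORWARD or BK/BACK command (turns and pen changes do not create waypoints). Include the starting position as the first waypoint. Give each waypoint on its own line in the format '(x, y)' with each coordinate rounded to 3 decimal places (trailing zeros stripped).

Answer: (-1, 10)
(-1, 27)
(-1, 44)
(-1, 48)
(-1, 65)
(-1, 69)
(-1, 73)

Derivation:
Executing turtle program step by step:
Start: pos=(-1,10), heading=270, pen down
RT 180: heading 270 -> 90
FD 17: (-1,10) -> (-1,27) [heading=90, draw]
REPEAT 2 [
  -- iteration 1/2 --
  FD 17: (-1,27) -> (-1,44) [heading=90, draw]
  FD 4: (-1,44) -> (-1,48) [heading=90, draw]
  -- iteration 2/2 --
  FD 17: (-1,48) -> (-1,65) [heading=90, draw]
  FD 4: (-1,65) -> (-1,69) [heading=90, draw]
]
FD 4: (-1,69) -> (-1,73) [heading=90, draw]
RT 329: heading 90 -> 121
Final: pos=(-1,73), heading=121, 6 segment(s) drawn
Waypoints (7 total):
(-1, 10)
(-1, 27)
(-1, 44)
(-1, 48)
(-1, 65)
(-1, 69)
(-1, 73)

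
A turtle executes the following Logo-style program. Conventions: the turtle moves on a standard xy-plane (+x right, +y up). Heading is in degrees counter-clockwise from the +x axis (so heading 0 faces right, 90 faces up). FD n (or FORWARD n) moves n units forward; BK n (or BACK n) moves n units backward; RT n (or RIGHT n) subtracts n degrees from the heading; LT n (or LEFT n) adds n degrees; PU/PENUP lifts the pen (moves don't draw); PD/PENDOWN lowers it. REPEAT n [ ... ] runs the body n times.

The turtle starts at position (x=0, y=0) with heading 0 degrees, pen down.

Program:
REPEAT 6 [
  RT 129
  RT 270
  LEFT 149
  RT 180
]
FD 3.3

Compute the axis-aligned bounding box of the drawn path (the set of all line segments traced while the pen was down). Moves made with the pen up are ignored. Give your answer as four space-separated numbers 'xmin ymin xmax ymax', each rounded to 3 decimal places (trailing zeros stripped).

Executing turtle program step by step:
Start: pos=(0,0), heading=0, pen down
REPEAT 6 [
  -- iteration 1/6 --
  RT 129: heading 0 -> 231
  RT 270: heading 231 -> 321
  LT 149: heading 321 -> 110
  RT 180: heading 110 -> 290
  -- iteration 2/6 --
  RT 129: heading 290 -> 161
  RT 270: heading 161 -> 251
  LT 149: heading 251 -> 40
  RT 180: heading 40 -> 220
  -- iteration 3/6 --
  RT 129: heading 220 -> 91
  RT 270: heading 91 -> 181
  LT 149: heading 181 -> 330
  RT 180: heading 330 -> 150
  -- iteration 4/6 --
  RT 129: heading 150 -> 21
  RT 270: heading 21 -> 111
  LT 149: heading 111 -> 260
  RT 180: heading 260 -> 80
  -- iteration 5/6 --
  RT 129: heading 80 -> 311
  RT 270: heading 311 -> 41
  LT 149: heading 41 -> 190
  RT 180: heading 190 -> 10
  -- iteration 6/6 --
  RT 129: heading 10 -> 241
  RT 270: heading 241 -> 331
  LT 149: heading 331 -> 120
  RT 180: heading 120 -> 300
]
FD 3.3: (0,0) -> (1.65,-2.858) [heading=300, draw]
Final: pos=(1.65,-2.858), heading=300, 1 segment(s) drawn

Segment endpoints: x in {0, 1.65}, y in {-2.858, 0}
xmin=0, ymin=-2.858, xmax=1.65, ymax=0

Answer: 0 -2.858 1.65 0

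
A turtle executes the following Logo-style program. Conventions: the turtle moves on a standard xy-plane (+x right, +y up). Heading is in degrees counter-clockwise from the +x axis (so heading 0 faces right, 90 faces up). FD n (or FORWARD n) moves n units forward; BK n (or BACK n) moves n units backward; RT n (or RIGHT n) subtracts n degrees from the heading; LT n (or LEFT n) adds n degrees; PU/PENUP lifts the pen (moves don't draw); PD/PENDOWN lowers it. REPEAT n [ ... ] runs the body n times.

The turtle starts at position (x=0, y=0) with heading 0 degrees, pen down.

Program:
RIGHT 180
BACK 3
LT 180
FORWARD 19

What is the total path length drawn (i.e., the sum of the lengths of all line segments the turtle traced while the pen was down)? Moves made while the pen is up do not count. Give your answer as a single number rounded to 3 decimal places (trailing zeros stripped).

Executing turtle program step by step:
Start: pos=(0,0), heading=0, pen down
RT 180: heading 0 -> 180
BK 3: (0,0) -> (3,0) [heading=180, draw]
LT 180: heading 180 -> 0
FD 19: (3,0) -> (22,0) [heading=0, draw]
Final: pos=(22,0), heading=0, 2 segment(s) drawn

Segment lengths:
  seg 1: (0,0) -> (3,0), length = 3
  seg 2: (3,0) -> (22,0), length = 19
Total = 22

Answer: 22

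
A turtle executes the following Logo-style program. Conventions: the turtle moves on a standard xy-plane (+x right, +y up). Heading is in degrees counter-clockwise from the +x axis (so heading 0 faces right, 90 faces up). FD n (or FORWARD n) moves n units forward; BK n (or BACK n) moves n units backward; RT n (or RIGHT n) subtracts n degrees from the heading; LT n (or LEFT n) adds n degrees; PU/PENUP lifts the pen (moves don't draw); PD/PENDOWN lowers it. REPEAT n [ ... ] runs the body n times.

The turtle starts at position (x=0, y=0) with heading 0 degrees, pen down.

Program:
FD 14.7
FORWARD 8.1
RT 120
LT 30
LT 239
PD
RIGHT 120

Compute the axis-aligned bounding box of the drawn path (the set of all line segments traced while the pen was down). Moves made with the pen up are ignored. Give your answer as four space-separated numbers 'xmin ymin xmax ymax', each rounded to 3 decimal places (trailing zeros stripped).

Answer: 0 0 22.8 0

Derivation:
Executing turtle program step by step:
Start: pos=(0,0), heading=0, pen down
FD 14.7: (0,0) -> (14.7,0) [heading=0, draw]
FD 8.1: (14.7,0) -> (22.8,0) [heading=0, draw]
RT 120: heading 0 -> 240
LT 30: heading 240 -> 270
LT 239: heading 270 -> 149
PD: pen down
RT 120: heading 149 -> 29
Final: pos=(22.8,0), heading=29, 2 segment(s) drawn

Segment endpoints: x in {0, 14.7, 22.8}, y in {0}
xmin=0, ymin=0, xmax=22.8, ymax=0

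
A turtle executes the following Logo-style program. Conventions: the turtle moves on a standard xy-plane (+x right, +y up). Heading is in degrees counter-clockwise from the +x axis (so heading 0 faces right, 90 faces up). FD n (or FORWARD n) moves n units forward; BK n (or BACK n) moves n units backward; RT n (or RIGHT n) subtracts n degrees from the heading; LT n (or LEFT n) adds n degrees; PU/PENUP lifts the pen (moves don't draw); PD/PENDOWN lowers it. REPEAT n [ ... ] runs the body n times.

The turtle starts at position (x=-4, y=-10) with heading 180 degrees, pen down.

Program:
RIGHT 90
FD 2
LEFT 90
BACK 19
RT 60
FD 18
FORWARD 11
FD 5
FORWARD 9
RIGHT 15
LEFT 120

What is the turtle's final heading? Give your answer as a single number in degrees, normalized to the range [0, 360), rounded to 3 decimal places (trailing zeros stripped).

Answer: 225

Derivation:
Executing turtle program step by step:
Start: pos=(-4,-10), heading=180, pen down
RT 90: heading 180 -> 90
FD 2: (-4,-10) -> (-4,-8) [heading=90, draw]
LT 90: heading 90 -> 180
BK 19: (-4,-8) -> (15,-8) [heading=180, draw]
RT 60: heading 180 -> 120
FD 18: (15,-8) -> (6,7.588) [heading=120, draw]
FD 11: (6,7.588) -> (0.5,17.115) [heading=120, draw]
FD 5: (0.5,17.115) -> (-2,21.445) [heading=120, draw]
FD 9: (-2,21.445) -> (-6.5,29.239) [heading=120, draw]
RT 15: heading 120 -> 105
LT 120: heading 105 -> 225
Final: pos=(-6.5,29.239), heading=225, 6 segment(s) drawn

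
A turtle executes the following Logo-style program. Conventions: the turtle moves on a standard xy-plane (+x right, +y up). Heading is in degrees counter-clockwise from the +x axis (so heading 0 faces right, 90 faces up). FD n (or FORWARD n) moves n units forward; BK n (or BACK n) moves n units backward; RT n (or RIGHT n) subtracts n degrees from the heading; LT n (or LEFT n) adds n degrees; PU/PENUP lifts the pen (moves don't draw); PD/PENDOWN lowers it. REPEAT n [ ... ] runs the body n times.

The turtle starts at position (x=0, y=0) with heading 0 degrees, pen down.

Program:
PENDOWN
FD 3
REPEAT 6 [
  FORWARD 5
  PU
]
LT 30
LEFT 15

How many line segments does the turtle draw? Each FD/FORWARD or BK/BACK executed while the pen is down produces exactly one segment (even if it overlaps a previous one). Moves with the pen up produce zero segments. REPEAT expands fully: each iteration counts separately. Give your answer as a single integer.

Answer: 2

Derivation:
Executing turtle program step by step:
Start: pos=(0,0), heading=0, pen down
PD: pen down
FD 3: (0,0) -> (3,0) [heading=0, draw]
REPEAT 6 [
  -- iteration 1/6 --
  FD 5: (3,0) -> (8,0) [heading=0, draw]
  PU: pen up
  -- iteration 2/6 --
  FD 5: (8,0) -> (13,0) [heading=0, move]
  PU: pen up
  -- iteration 3/6 --
  FD 5: (13,0) -> (18,0) [heading=0, move]
  PU: pen up
  -- iteration 4/6 --
  FD 5: (18,0) -> (23,0) [heading=0, move]
  PU: pen up
  -- iteration 5/6 --
  FD 5: (23,0) -> (28,0) [heading=0, move]
  PU: pen up
  -- iteration 6/6 --
  FD 5: (28,0) -> (33,0) [heading=0, move]
  PU: pen up
]
LT 30: heading 0 -> 30
LT 15: heading 30 -> 45
Final: pos=(33,0), heading=45, 2 segment(s) drawn
Segments drawn: 2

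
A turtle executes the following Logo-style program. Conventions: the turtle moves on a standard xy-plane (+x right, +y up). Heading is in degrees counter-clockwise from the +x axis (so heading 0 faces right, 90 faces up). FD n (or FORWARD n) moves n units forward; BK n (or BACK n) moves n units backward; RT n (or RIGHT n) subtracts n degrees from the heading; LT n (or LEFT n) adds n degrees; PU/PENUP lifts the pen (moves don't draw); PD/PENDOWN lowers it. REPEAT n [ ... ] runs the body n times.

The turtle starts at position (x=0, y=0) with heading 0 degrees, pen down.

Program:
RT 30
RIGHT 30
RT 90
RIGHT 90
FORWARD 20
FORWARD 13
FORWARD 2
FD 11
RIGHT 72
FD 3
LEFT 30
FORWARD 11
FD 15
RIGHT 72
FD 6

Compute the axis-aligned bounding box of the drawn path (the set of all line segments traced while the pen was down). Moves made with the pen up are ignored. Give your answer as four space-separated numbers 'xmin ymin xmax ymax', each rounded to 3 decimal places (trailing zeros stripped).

Answer: -23 0 0 68.126

Derivation:
Executing turtle program step by step:
Start: pos=(0,0), heading=0, pen down
RT 30: heading 0 -> 330
RT 30: heading 330 -> 300
RT 90: heading 300 -> 210
RT 90: heading 210 -> 120
FD 20: (0,0) -> (-10,17.321) [heading=120, draw]
FD 13: (-10,17.321) -> (-16.5,28.579) [heading=120, draw]
FD 2: (-16.5,28.579) -> (-17.5,30.311) [heading=120, draw]
FD 11: (-17.5,30.311) -> (-23,39.837) [heading=120, draw]
RT 72: heading 120 -> 48
FD 3: (-23,39.837) -> (-20.993,42.067) [heading=48, draw]
LT 30: heading 48 -> 78
FD 11: (-20.993,42.067) -> (-18.706,52.826) [heading=78, draw]
FD 15: (-18.706,52.826) -> (-15.587,67.498) [heading=78, draw]
RT 72: heading 78 -> 6
FD 6: (-15.587,67.498) -> (-9.62,68.126) [heading=6, draw]
Final: pos=(-9.62,68.126), heading=6, 8 segment(s) drawn

Segment endpoints: x in {-23, -20.993, -18.706, -17.5, -16.5, -15.587, -10, -9.62, 0}, y in {0, 17.321, 28.579, 30.311, 39.837, 42.067, 52.826, 67.498, 68.126}
xmin=-23, ymin=0, xmax=0, ymax=68.126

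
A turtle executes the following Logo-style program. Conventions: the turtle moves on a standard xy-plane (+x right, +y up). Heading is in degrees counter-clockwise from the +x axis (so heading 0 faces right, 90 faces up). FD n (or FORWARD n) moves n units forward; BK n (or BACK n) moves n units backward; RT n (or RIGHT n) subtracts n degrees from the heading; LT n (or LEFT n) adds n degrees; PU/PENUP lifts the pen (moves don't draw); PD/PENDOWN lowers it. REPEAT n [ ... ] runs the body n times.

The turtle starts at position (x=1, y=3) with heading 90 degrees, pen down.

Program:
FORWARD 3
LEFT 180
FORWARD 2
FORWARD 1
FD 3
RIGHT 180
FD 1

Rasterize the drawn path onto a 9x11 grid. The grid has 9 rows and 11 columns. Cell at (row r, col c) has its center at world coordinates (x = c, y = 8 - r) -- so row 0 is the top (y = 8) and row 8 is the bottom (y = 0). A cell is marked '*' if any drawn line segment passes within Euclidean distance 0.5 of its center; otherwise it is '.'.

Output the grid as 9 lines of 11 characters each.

Answer: ...........
...........
.*.........
.*.........
.*.........
.*.........
.*.........
.*.........
.*.........

Derivation:
Segment 0: (1,3) -> (1,6)
Segment 1: (1,6) -> (1,4)
Segment 2: (1,4) -> (1,3)
Segment 3: (1,3) -> (1,0)
Segment 4: (1,0) -> (1,1)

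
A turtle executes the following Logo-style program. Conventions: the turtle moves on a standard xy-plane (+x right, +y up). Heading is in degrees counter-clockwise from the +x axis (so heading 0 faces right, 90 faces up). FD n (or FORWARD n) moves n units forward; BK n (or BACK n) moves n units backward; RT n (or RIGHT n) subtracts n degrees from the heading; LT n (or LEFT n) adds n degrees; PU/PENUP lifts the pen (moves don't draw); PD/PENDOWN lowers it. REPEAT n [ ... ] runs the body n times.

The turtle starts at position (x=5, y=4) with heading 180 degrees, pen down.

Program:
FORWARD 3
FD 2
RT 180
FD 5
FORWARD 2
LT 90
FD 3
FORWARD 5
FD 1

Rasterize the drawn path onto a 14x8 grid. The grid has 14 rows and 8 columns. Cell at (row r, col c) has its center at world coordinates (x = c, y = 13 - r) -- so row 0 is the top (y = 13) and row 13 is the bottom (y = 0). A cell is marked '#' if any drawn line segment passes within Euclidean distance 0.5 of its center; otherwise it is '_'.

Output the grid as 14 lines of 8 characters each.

Answer: _______#
_______#
_______#
_______#
_______#
_______#
_______#
_______#
_______#
########
________
________
________
________

Derivation:
Segment 0: (5,4) -> (2,4)
Segment 1: (2,4) -> (0,4)
Segment 2: (0,4) -> (5,4)
Segment 3: (5,4) -> (7,4)
Segment 4: (7,4) -> (7,7)
Segment 5: (7,7) -> (7,12)
Segment 6: (7,12) -> (7,13)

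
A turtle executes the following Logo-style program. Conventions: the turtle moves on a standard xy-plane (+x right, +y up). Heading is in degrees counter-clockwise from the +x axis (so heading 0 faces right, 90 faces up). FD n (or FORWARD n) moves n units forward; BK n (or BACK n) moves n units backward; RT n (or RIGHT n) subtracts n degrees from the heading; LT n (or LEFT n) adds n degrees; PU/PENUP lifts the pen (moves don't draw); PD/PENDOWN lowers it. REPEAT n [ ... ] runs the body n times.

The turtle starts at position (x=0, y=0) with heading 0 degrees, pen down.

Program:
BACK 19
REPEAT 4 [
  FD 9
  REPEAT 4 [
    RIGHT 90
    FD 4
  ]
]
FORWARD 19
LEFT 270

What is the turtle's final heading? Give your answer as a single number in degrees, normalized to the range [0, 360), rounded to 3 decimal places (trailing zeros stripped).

Executing turtle program step by step:
Start: pos=(0,0), heading=0, pen down
BK 19: (0,0) -> (-19,0) [heading=0, draw]
REPEAT 4 [
  -- iteration 1/4 --
  FD 9: (-19,0) -> (-10,0) [heading=0, draw]
  REPEAT 4 [
    -- iteration 1/4 --
    RT 90: heading 0 -> 270
    FD 4: (-10,0) -> (-10,-4) [heading=270, draw]
    -- iteration 2/4 --
    RT 90: heading 270 -> 180
    FD 4: (-10,-4) -> (-14,-4) [heading=180, draw]
    -- iteration 3/4 --
    RT 90: heading 180 -> 90
    FD 4: (-14,-4) -> (-14,0) [heading=90, draw]
    -- iteration 4/4 --
    RT 90: heading 90 -> 0
    FD 4: (-14,0) -> (-10,0) [heading=0, draw]
  ]
  -- iteration 2/4 --
  FD 9: (-10,0) -> (-1,0) [heading=0, draw]
  REPEAT 4 [
    -- iteration 1/4 --
    RT 90: heading 0 -> 270
    FD 4: (-1,0) -> (-1,-4) [heading=270, draw]
    -- iteration 2/4 --
    RT 90: heading 270 -> 180
    FD 4: (-1,-4) -> (-5,-4) [heading=180, draw]
    -- iteration 3/4 --
    RT 90: heading 180 -> 90
    FD 4: (-5,-4) -> (-5,0) [heading=90, draw]
    -- iteration 4/4 --
    RT 90: heading 90 -> 0
    FD 4: (-5,0) -> (-1,0) [heading=0, draw]
  ]
  -- iteration 3/4 --
  FD 9: (-1,0) -> (8,0) [heading=0, draw]
  REPEAT 4 [
    -- iteration 1/4 --
    RT 90: heading 0 -> 270
    FD 4: (8,0) -> (8,-4) [heading=270, draw]
    -- iteration 2/4 --
    RT 90: heading 270 -> 180
    FD 4: (8,-4) -> (4,-4) [heading=180, draw]
    -- iteration 3/4 --
    RT 90: heading 180 -> 90
    FD 4: (4,-4) -> (4,0) [heading=90, draw]
    -- iteration 4/4 --
    RT 90: heading 90 -> 0
    FD 4: (4,0) -> (8,0) [heading=0, draw]
  ]
  -- iteration 4/4 --
  FD 9: (8,0) -> (17,0) [heading=0, draw]
  REPEAT 4 [
    -- iteration 1/4 --
    RT 90: heading 0 -> 270
    FD 4: (17,0) -> (17,-4) [heading=270, draw]
    -- iteration 2/4 --
    RT 90: heading 270 -> 180
    FD 4: (17,-4) -> (13,-4) [heading=180, draw]
    -- iteration 3/4 --
    RT 90: heading 180 -> 90
    FD 4: (13,-4) -> (13,0) [heading=90, draw]
    -- iteration 4/4 --
    RT 90: heading 90 -> 0
    FD 4: (13,0) -> (17,0) [heading=0, draw]
  ]
]
FD 19: (17,0) -> (36,0) [heading=0, draw]
LT 270: heading 0 -> 270
Final: pos=(36,0), heading=270, 22 segment(s) drawn

Answer: 270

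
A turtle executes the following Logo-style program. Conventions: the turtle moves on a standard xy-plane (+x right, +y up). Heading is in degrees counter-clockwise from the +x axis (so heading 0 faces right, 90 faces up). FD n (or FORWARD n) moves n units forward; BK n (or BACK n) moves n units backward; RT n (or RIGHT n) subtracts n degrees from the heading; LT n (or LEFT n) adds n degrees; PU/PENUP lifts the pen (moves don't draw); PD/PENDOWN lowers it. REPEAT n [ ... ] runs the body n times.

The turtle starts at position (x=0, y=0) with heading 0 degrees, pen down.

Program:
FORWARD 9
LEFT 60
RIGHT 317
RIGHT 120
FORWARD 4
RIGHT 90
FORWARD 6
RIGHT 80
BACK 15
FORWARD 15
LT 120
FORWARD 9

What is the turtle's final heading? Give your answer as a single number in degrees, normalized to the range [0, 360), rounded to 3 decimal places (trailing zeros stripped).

Answer: 293

Derivation:
Executing turtle program step by step:
Start: pos=(0,0), heading=0, pen down
FD 9: (0,0) -> (9,0) [heading=0, draw]
LT 60: heading 0 -> 60
RT 317: heading 60 -> 103
RT 120: heading 103 -> 343
FD 4: (9,0) -> (12.825,-1.169) [heading=343, draw]
RT 90: heading 343 -> 253
FD 6: (12.825,-1.169) -> (11.071,-6.907) [heading=253, draw]
RT 80: heading 253 -> 173
BK 15: (11.071,-6.907) -> (25.959,-8.735) [heading=173, draw]
FD 15: (25.959,-8.735) -> (11.071,-6.907) [heading=173, draw]
LT 120: heading 173 -> 293
FD 9: (11.071,-6.907) -> (14.588,-15.192) [heading=293, draw]
Final: pos=(14.588,-15.192), heading=293, 6 segment(s) drawn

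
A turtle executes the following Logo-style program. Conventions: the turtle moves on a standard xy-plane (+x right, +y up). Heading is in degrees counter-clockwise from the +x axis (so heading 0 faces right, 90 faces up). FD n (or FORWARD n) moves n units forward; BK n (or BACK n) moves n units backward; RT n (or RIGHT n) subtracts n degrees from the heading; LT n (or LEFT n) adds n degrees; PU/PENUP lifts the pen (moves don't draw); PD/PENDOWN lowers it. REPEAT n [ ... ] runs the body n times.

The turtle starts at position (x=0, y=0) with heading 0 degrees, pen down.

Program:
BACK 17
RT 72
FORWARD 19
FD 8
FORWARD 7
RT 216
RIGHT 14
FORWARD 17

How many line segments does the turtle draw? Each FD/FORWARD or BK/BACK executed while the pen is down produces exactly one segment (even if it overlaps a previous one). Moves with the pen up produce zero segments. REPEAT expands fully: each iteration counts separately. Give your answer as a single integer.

Executing turtle program step by step:
Start: pos=(0,0), heading=0, pen down
BK 17: (0,0) -> (-17,0) [heading=0, draw]
RT 72: heading 0 -> 288
FD 19: (-17,0) -> (-11.129,-18.07) [heading=288, draw]
FD 8: (-11.129,-18.07) -> (-8.657,-25.679) [heading=288, draw]
FD 7: (-8.657,-25.679) -> (-6.493,-32.336) [heading=288, draw]
RT 216: heading 288 -> 72
RT 14: heading 72 -> 58
FD 17: (-6.493,-32.336) -> (2.515,-17.919) [heading=58, draw]
Final: pos=(2.515,-17.919), heading=58, 5 segment(s) drawn
Segments drawn: 5

Answer: 5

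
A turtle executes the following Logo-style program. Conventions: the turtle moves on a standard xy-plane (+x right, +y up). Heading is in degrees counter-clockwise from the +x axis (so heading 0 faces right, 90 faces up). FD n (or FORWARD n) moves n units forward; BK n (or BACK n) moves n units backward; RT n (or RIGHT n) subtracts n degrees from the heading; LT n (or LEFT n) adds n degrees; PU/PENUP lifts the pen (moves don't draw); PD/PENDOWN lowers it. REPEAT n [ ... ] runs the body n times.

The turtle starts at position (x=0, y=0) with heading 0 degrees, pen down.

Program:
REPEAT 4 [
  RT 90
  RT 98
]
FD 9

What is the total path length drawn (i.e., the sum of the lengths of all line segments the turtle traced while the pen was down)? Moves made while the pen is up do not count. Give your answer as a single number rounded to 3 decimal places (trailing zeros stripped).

Executing turtle program step by step:
Start: pos=(0,0), heading=0, pen down
REPEAT 4 [
  -- iteration 1/4 --
  RT 90: heading 0 -> 270
  RT 98: heading 270 -> 172
  -- iteration 2/4 --
  RT 90: heading 172 -> 82
  RT 98: heading 82 -> 344
  -- iteration 3/4 --
  RT 90: heading 344 -> 254
  RT 98: heading 254 -> 156
  -- iteration 4/4 --
  RT 90: heading 156 -> 66
  RT 98: heading 66 -> 328
]
FD 9: (0,0) -> (7.632,-4.769) [heading=328, draw]
Final: pos=(7.632,-4.769), heading=328, 1 segment(s) drawn

Segment lengths:
  seg 1: (0,0) -> (7.632,-4.769), length = 9
Total = 9

Answer: 9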